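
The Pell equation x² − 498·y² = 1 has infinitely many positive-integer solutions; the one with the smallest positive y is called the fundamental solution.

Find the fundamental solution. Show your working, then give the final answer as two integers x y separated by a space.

179777 8056

√498 = [22; 3,6,22,6,3,44, …], period ℓ=6 (even) → k=5
a_0=22:  p_0=22·1+0=22,  q_0=22·0+1=1
…
a_3=22:  p_3=22·424+67=9395,  q_3=22·19+3=421
a_4=6:  p_4=6·9395+424=56794,  q_4=6·421+19=2545
a_5=3:  p_5=3·56794+9395=179777,  q_5=3·2545+421=8056
(x₁, y₁) = (179777, 8056);  179777² − 498·8056² = 1 ✓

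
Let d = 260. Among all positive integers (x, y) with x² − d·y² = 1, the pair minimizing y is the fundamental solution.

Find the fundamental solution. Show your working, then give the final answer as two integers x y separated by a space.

[16; 8,32] for √260; ℓ=2 ⇒ convergent index 1
step 0: (16, 1)  from 16·(1,0) + (0,1)
step 1: (129, 8)  from 8·(16,1) + (1,0)
→ (129, 8).  Check: 129²=16641, 260·8²=16640, difference 1.

129 8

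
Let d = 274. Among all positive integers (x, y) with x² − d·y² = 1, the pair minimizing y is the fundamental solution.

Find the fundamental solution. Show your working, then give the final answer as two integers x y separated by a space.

3959299 239190

[16; 1,1,4,4,1,1,32] for √274; ℓ=7 ⇒ convergent index 13
i=0: a=16 ⇒ p=16, q=1
…
i=6: a=1 ⇒ p=1407, q=85
…
i=10: a=4 ⇒ p=419253, q=25328
i=11: a=4 ⇒ p=1770023, q=106931
i=12: a=1 ⇒ p=2189276, q=132259
i=13: a=1 ⇒ p=3959299, q=239190
→ (3959299, 239190).  Check: 3959299²=15676048571401, 274·239190²=15676048571400, difference 1.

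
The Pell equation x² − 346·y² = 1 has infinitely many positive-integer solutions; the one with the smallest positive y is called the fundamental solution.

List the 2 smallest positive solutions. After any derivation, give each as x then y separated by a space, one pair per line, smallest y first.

[18; 1,1,1,1,36] for √346; ℓ=5 ⇒ convergent index 9
step 0: (18, 1)  from 18·(1,0) + (0,1)
…
step 2: (37, 2)  from 1·(19,1) + (18,1)
…
step 8: (10398, 559)  from 1·(6901,371) + (3497,188)
step 9: (17299, 930)  from 1·(10398,559) + (6901,371)
(x₁, y₁) = (17299, 930);  17299² − 346·930² = 1 ✓
(x_2, y_2) = (17299·17299 + 346·930·930, 17299·930 + 930·17299) = (598510801, 32176140)

17299 930
598510801 32176140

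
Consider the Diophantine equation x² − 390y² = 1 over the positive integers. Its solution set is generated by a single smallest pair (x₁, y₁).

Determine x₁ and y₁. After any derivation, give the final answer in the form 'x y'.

79 4

√390 → a₀=19, period (1,2,1,38); ℓ=4 even so k=3
i=0: a=19 ⇒ p=19, q=1
i=1: a=1 ⇒ p=20, q=1
i=2: a=2 ⇒ p=59, q=3
i=3: a=1 ⇒ p=79, q=4
fundamental: x₁=79, y₁=4  (since 6241 − 390·16 = 1)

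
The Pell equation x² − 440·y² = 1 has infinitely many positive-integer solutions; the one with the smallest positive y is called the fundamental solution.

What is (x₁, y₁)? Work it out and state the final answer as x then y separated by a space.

21 1

√440 → a₀=20, period (1,40); ℓ=2 even so k=1
k=0  a_k=20  p_k/q_k = 20/1
k=1  a_k=1  p_k/q_k = 21/1
→ (21, 1).  Check: 21²=441, 440·1²=440, difference 1.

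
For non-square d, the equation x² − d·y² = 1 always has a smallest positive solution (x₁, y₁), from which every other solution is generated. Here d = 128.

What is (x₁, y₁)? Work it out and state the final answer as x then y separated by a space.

√128 = [11; 3,5,3,22, …], period ℓ=4 (even) → k=3
k=0  a_k=11  p_k/q_k = 11/1
…
k=2  a_k=5  p_k/q_k = 181/16
k=3  a_k=3  p_k/q_k = 577/51
→ (577, 51).  Check: 577²=332929, 128·51²=332928, difference 1.

577 51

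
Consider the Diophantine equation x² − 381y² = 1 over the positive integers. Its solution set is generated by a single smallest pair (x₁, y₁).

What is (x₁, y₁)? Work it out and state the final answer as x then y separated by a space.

√381 = [19; 1,1,12,1,1,38, …], period ℓ=6 (even) → k=5
k=0  a_k=19  p_k/q_k = 19/1
k=1  a_k=1  p_k/q_k = 20/1
…
k=4  a_k=1  p_k/q_k = 527/27
k=5  a_k=1  p_k/q_k = 1015/52
(x₁, y₁) = (1015, 52);  1015² − 381·52² = 1 ✓

1015 52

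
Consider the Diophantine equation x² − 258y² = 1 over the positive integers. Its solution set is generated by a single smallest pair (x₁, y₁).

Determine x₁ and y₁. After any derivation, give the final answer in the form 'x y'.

d=258: √d = [16; 16,32] (ℓ=2, even), read p_1/q_1
i=0: a=16 ⇒ p=16, q=1
i=1: a=16 ⇒ p=257, q=16
(x₁, y₁) = (257, 16);  257² − 258·16² = 1 ✓

257 16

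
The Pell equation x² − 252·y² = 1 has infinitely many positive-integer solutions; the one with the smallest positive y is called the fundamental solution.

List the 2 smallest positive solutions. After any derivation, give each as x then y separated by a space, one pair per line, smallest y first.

√252 = [15; 1,6,1,30, …], period ℓ=4 (even) → k=3
i=0: a=15 ⇒ p=15, q=1
…
i=2: a=6 ⇒ p=111, q=7
i=3: a=1 ⇒ p=127, q=8
(x₁, y₁) = (127, 8);  127² − 252·8² = 1 ✓
(x_2, y_2) = (127·127 + 252·8·8, 127·8 + 8·127) = (32257, 2032)

127 8
32257 2032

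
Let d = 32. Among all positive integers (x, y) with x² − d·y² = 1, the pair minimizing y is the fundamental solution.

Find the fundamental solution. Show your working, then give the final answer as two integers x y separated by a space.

d=32: √d = [5; 1,1,1,10] (ℓ=4, even), read p_3/q_3
i=0: a=5 ⇒ p=5, q=1
i=1: a=1 ⇒ p=6, q=1
i=2: a=1 ⇒ p=11, q=2
i=3: a=1 ⇒ p=17, q=3
(x₁, y₁) = (17, 3);  17² − 32·3² = 1 ✓

17 3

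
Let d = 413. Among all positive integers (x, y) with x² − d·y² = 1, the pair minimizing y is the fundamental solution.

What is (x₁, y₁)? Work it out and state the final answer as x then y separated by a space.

113399 5580

d=413: √d = [20; 3,9,1,4,1,9,3,40] (ℓ=8, even), read p_7/q_7
a_0=20:  p_0=20·1+0=20,  q_0=20·0+1=1
a_1=3:  p_1=3·20+1=61,  q_1=3·1+0=3
a_2=9:  p_2=9·61+20=569,  q_2=9·3+1=28
a_3=1:  p_3=1·569+61=630,  q_3=1·28+3=31
a_4=4:  p_4=4·630+569=3089,  q_4=4·31+28=152
a_5=1:  p_5=1·3089+630=3719,  q_5=1·152+31=183
a_6=9:  p_6=9·3719+3089=36560,  q_6=9·183+152=1799
a_7=3:  p_7=3·36560+3719=113399,  q_7=3·1799+183=5580
fundamental: x₁=113399, y₁=5580  (since 12859333201 − 413·31136400 = 1)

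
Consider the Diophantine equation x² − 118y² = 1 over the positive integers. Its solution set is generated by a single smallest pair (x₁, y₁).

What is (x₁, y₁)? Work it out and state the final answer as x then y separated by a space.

306917 28254

√118 → a₀=10, period (1,6,3,2,10,2,3,6,1,20); ℓ=10 even so k=9
i=0: a=10 ⇒ p=10, q=1
i=1: a=1 ⇒ p=11, q=1
…
i=5: a=10 ⇒ p=5779, q=532
…
i=8: a=6 ⇒ p=264802, q=24377
i=9: a=1 ⇒ p=306917, q=28254
→ (306917, 28254).  Check: 306917²=94198044889, 118·28254²=94198044888, difference 1.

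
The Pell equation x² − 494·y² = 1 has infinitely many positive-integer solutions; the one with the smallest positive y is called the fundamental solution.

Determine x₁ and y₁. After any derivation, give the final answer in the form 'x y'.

73035 3286

√494 → a₀=22, period (4,2,2,1,2,1,2,2,4,44); ℓ=10 even so k=9
step 0: (22, 1)  from 22·(1,0) + (0,1)
step 1: (89, 4)  from 4·(22,1) + (1,0)
step 2: (200, 9)  from 2·(89,4) + (22,1)
…
step 8: (16514, 743)  from 2·(6979,314) + (2556,115)
step 9: (73035, 3286)  from 4·(16514,743) + (6979,314)
(x₁, y₁) = (73035, 3286);  73035² − 494·3286² = 1 ✓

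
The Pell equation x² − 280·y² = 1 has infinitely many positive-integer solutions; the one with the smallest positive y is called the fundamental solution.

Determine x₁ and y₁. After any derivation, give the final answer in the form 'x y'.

251 15

d=280: √d = [16; 1,2,1,2,1,32] (ℓ=6, even), read p_5/q_5
a_0=16:  p_0=16·1+0=16,  q_0=16·0+1=1
a_1=1:  p_1=1·16+1=17,  q_1=1·1+0=1
a_2=2:  p_2=2·17+16=50,  q_2=2·1+1=3
…
a_4=2:  p_4=2·67+50=184,  q_4=2·4+3=11
a_5=1:  p_5=1·184+67=251,  q_5=1·11+4=15
(x₁, y₁) = (251, 15);  251² − 280·15² = 1 ✓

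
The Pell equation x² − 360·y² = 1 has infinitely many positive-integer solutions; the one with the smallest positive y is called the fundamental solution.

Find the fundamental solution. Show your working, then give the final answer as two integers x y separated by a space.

19 1

√360 = [18; 1,36, …], period ℓ=2 (even) → k=1
k=0  a_k=18  p_k/q_k = 18/1
k=1  a_k=1  p_k/q_k = 19/1
(x₁, y₁) = (19, 1);  19² − 360·1² = 1 ✓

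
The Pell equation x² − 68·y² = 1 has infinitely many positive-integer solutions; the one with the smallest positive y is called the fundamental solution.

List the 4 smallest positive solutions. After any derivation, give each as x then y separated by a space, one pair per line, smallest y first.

√68 → a₀=8, period (4,16); ℓ=2 even so k=1
k=0  a_k=8  p_k/q_k = 8/1
k=1  a_k=4  p_k/q_k = 33/4
(x₁, y₁) = (33, 4);  33² − 68·4² = 1 ✓
k=2:  x_2 = 33·33+68·4·4 = 2177,  y_2 = 33·4+4·33 = 264
k=3:  x_3 = 33·2177+68·4·264 = 143649,  y_3 = 33·264+4·2177 = 17420
k=4:  x_4 = 33·143649+68·4·17420 = 9478657,  y_4 = 33·17420+4·143649 = 1149456

33 4
2177 264
143649 17420
9478657 1149456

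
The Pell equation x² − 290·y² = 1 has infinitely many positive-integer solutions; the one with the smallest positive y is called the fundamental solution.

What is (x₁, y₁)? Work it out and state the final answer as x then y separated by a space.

√290 = [17; 34, …], period ℓ=1 (odd) → k=1
k=0  a_k=17  p_k/q_k = 17/1
k=1  a_k=34  p_k/q_k = 579/34
fundamental: x₁=579, y₁=34  (since 335241 − 290·1156 = 1)

579 34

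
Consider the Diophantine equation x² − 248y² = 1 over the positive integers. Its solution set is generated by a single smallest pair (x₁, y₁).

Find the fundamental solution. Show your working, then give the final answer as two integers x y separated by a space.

63 4

d=248: √d = [15; 1,2,1,30] (ℓ=4, even), read p_3/q_3
step 0: (15, 1)  from 15·(1,0) + (0,1)
…
step 2: (47, 3)  from 2·(16,1) + (15,1)
step 3: (63, 4)  from 1·(47,3) + (16,1)
→ (63, 4).  Check: 63²=3969, 248·4²=3968, difference 1.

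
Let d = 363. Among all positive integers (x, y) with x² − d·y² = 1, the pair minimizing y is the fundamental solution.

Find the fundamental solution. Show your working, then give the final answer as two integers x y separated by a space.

√363 = [19; 19,38, …], period ℓ=2 (even) → k=1
k=0  a_k=19  p_k/q_k = 19/1
k=1  a_k=19  p_k/q_k = 362/19
(x₁, y₁) = (362, 19);  362² − 363·19² = 1 ✓

362 19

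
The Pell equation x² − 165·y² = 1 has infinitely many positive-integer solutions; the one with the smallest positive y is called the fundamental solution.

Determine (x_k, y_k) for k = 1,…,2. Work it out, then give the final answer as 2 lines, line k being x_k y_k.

√165 → a₀=12, period (1,5,2,5,1,24); ℓ=6 even so k=5
a_0=12:  p_0=12·1+0=12,  q_0=12·0+1=1
a_1=1:  p_1=1·12+1=13,  q_1=1·1+0=1
…
a_3=2:  p_3=2·77+13=167,  q_3=2·6+1=13
a_4=5:  p_4=5·167+77=912,  q_4=5·13+6=71
a_5=1:  p_5=1·912+167=1079,  q_5=1·71+13=84
→ (1079, 84).  Check: 1079²=1164241, 165·84²=1164240, difference 1.
n=2: (1079,84)∘(1079,84) = (1079·1079+165·84·84, 1079·84+84·1079) = (2328481,181272)

1079 84
2328481 181272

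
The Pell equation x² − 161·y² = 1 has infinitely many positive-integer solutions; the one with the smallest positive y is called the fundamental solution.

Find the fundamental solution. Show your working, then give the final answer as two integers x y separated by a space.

[12; 1,2,4,1,2,1,4,2,1,24] for √161; ℓ=10 ⇒ convergent index 9
a_0=12:  p_0=12·1+0=12,  q_0=12·0+1=1
…
a_2=2:  p_2=2·13+12=38,  q_2=2·1+1=3
…
a_7=4:  p_7=4·774+571=3667,  q_7=4·61+45=289
a_8=2:  p_8=2·3667+774=8108,  q_8=2·289+61=639
a_9=1:  p_9=1·8108+3667=11775,  q_9=1·639+289=928
→ (11775, 928).  Check: 11775²=138650625, 161·928²=138650624, difference 1.

11775 928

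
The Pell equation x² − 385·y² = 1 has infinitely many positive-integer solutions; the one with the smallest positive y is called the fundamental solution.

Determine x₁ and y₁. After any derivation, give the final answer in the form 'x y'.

[19; 1,1,1,1,1,…,1,1,38] for √385; ℓ=16 ⇒ convergent index 15
k=0  a_k=19  p_k/q_k = 19/1
…
k=3  a_k=1  p_k/q_k = 59/3
…
k=5  a_k=1  p_k/q_k = 157/8
k=6  a_k=3  p_k/q_k = 569/29
k=7  a_k=1  p_k/q_k = 726/37
…
k=11  a_k=1  p_k/q_k = 13009/663
…
k=14  a_k=1  p_k/q_k = 59551/3035
k=15  a_k=1  p_k/q_k = 95831/4884
(x₁, y₁) = (95831, 4884);  95831² − 385·4884² = 1 ✓

95831 4884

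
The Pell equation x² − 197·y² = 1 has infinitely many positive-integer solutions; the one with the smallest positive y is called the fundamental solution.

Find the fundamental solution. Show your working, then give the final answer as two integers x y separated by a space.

393 28

√197 = [14; 28, …], period ℓ=1 (odd) → k=1
a_0=14:  p_0=14·1+0=14,  q_0=14·0+1=1
a_1=28:  p_1=28·14+1=393,  q_1=28·1+0=28
→ (393, 28).  Check: 393²=154449, 197·28²=154448, difference 1.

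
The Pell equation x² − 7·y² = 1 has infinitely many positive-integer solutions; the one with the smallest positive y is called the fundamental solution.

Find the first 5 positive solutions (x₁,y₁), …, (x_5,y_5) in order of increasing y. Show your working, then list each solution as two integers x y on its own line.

[2; 1,1,1,4] for √7; ℓ=4 ⇒ convergent index 3
step 0: (2, 1)  from 2·(1,0) + (0,1)
…
step 2: (5, 2)  from 1·(3,1) + (2,1)
step 3: (8, 3)  from 1·(5,2) + (3,1)
fundamental: x₁=8, y₁=3  (since 64 − 7·9 = 1)
k=2:  x_2 = 8·8+7·3·3 = 127,  y_2 = 8·3+3·8 = 48
k=3:  x_3 = 8·127+7·3·48 = 2024,  y_3 = 8·48+3·127 = 765
k=4:  x_4 = 8·2024+7·3·765 = 32257,  y_4 = 8·765+3·2024 = 12192
k=5:  x_5 = 8·32257+7·3·12192 = 514088,  y_5 = 8·12192+3·32257 = 194307

8 3
127 48
2024 765
32257 12192
514088 194307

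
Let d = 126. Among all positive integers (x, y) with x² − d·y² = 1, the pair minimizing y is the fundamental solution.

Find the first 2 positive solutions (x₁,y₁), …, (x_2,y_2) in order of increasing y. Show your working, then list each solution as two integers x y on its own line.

[11; 4,2,4,22] for √126; ℓ=4 ⇒ convergent index 3
a_0=11:  p_0=11·1+0=11,  q_0=11·0+1=1
…
a_2=2:  p_2=2·45+11=101,  q_2=2·4+1=9
a_3=4:  p_3=4·101+45=449,  q_3=4·9+4=40
(x₁, y₁) = (449, 40);  449² − 126·40² = 1 ✓
(x_2, y_2) = (449·449 + 126·40·40, 449·40 + 40·449) = (403201, 35920)

449 40
403201 35920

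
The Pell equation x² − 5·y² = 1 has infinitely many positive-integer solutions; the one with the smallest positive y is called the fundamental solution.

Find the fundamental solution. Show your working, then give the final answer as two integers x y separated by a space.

9 4

√5 = [2; 4, …], period ℓ=1 (odd) → k=1
k=0  a_k=2  p_k/q_k = 2/1
k=1  a_k=4  p_k/q_k = 9/4
(x₁, y₁) = (9, 4);  9² − 5·4² = 1 ✓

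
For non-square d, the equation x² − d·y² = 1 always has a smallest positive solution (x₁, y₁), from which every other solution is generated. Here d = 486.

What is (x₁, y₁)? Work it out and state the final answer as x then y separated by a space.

485 22

√486 → a₀=22, period (22,44); ℓ=2 even so k=1
step 0: (22, 1)  from 22·(1,0) + (0,1)
step 1: (485, 22)  from 22·(22,1) + (1,0)
(x₁, y₁) = (485, 22);  485² − 486·22² = 1 ✓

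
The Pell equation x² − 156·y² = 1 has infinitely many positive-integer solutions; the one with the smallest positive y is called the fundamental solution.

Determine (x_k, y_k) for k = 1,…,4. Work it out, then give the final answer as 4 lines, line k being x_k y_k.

d=156: √d = [12; 2,24] (ℓ=2, even), read p_1/q_1
a_0=12:  p_0=12·1+0=12,  q_0=12·0+1=1
a_1=2:  p_1=2·12+1=25,  q_1=2·1+0=2
→ (25, 2).  Check: 25²=625, 156·2²=624, difference 1.
(x_2, y_2) = (25·25 + 156·2·2, 25·2 + 2·25) = (1249, 100)
(x_3, y_3) = (25·1249 + 156·2·100, 25·100 + 2·1249) = (62425, 4998)
(x_4, y_4) = (25·62425 + 156·2·4998, 25·4998 + 2·62425) = (3120001, 249800)

25 2
1249 100
62425 4998
3120001 249800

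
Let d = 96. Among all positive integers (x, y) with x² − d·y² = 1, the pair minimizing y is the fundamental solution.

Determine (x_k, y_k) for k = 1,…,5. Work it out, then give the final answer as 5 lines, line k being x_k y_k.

√96 = [9; 1,3,1,18, …], period ℓ=4 (even) → k=3
i=0: a=9 ⇒ p=9, q=1
…
i=2: a=3 ⇒ p=39, q=4
i=3: a=1 ⇒ p=49, q=5
(x₁, y₁) = (49, 5);  49² − 96·5² = 1 ✓
k=2:  x_2 = 49·49+96·5·5 = 4801,  y_2 = 49·5+5·49 = 490
k=3:  x_3 = 49·4801+96·5·490 = 470449,  y_3 = 49·490+5·4801 = 48015
k=4:  x_4 = 49·470449+96·5·48015 = 46099201,  y_4 = 49·48015+5·470449 = 4704980
k=5:  x_5 = 49·46099201+96·5·4704980 = 4517251249,  y_5 = 49·4704980+5·46099201 = 461040025

49 5
4801 490
470449 48015
46099201 4704980
4517251249 461040025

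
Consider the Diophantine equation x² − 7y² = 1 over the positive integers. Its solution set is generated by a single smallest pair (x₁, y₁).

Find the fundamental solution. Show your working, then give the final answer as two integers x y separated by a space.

√7 → a₀=2, period (1,1,1,4); ℓ=4 even so k=3
k=0  a_k=2  p_k/q_k = 2/1
k=1  a_k=1  p_k/q_k = 3/1
k=2  a_k=1  p_k/q_k = 5/2
k=3  a_k=1  p_k/q_k = 8/3
fundamental: x₁=8, y₁=3  (since 64 − 7·9 = 1)

8 3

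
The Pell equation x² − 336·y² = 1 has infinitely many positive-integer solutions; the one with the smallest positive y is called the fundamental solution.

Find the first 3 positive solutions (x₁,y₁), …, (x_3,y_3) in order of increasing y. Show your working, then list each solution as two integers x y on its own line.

√336 → a₀=18, period (3,36); ℓ=2 even so k=1
k=0  a_k=18  p_k/q_k = 18/1
k=1  a_k=3  p_k/q_k = 55/3
→ (55, 3).  Check: 55²=3025, 336·3²=3024, difference 1.
k=2:  x_2 = 55·55+336·3·3 = 6049,  y_2 = 55·3+3·55 = 330
k=3:  x_3 = 55·6049+336·3·330 = 665335,  y_3 = 55·330+3·6049 = 36297

55 3
6049 330
665335 36297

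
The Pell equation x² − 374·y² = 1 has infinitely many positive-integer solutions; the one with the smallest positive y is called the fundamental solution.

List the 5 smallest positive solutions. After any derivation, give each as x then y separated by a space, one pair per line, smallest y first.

√374 = [19; 2,1,18,1,2,38, …], period ℓ=6 (even) → k=5
step 0: (19, 1)  from 19·(1,0) + (0,1)
step 1: (39, 2)  from 2·(19,1) + (1,0)
…
step 4: (1141, 59)  from 1·(1083,56) + (58,3)
step 5: (3365, 174)  from 2·(1141,59) + (1083,56)
(x₁, y₁) = (3365, 174);  3365² − 374·174² = 1 ✓
(3365+174√374)^2 = 22646449 + 1171020√374
(3365+174√374)^3 = 152410598405 + 7880964426√374
(3365+174√374)^4 = 1025723304619201 + 53038889415960√374
(3365+174√374)^5 = 6903117687676624325 + 356951717888446374√374

3365 174
22646449 1171020
152410598405 7880964426
1025723304619201 53038889415960
6903117687676624325 356951717888446374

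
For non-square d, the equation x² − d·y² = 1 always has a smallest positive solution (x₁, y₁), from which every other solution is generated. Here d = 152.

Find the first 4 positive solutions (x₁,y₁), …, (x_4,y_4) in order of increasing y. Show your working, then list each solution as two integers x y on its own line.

37 3
2737 222
202501 16425
14982337 1215228

[12; 3,24] for √152; ℓ=2 ⇒ convergent index 1
step 0: (12, 1)  from 12·(1,0) + (0,1)
step 1: (37, 3)  from 3·(12,1) + (1,0)
→ (37, 3).  Check: 37²=1369, 152·3²=1368, difference 1.
n=2: (37,3)∘(37,3) = (37·37+152·3·3, 37·3+3·37) = (2737,222)
n=3: (2737,222)∘(37,3) = (37·2737+152·3·222, 37·222+3·2737) = (202501,16425)
n=4: (202501,16425)∘(37,3) = (37·202501+152·3·16425, 37·16425+3·202501) = (14982337,1215228)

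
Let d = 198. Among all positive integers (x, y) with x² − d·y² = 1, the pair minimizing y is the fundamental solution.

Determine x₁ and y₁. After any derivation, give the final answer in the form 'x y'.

[14; 14,28] for √198; ℓ=2 ⇒ convergent index 1
i=0: a=14 ⇒ p=14, q=1
i=1: a=14 ⇒ p=197, q=14
fundamental: x₁=197, y₁=14  (since 38809 − 198·196 = 1)

197 14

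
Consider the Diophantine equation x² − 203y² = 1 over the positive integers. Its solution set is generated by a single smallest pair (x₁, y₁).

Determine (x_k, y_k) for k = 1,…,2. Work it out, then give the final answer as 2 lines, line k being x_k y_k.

57 4
6497 456

[14; 4,28] for √203; ℓ=2 ⇒ convergent index 1
i=0: a=14 ⇒ p=14, q=1
i=1: a=4 ⇒ p=57, q=4
(x₁, y₁) = (57, 4);  57² − 203·4² = 1 ✓
(x_2, y_2) = (57·57 + 203·4·4, 57·4 + 4·57) = (6497, 456)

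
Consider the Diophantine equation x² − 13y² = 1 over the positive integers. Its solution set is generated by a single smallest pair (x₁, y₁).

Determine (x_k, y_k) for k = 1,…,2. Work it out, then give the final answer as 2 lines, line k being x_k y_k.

[3; 1,1,1,1,6] for √13; ℓ=5 ⇒ convergent index 9
i=0: a=3 ⇒ p=3, q=1
i=1: a=1 ⇒ p=4, q=1
i=2: a=1 ⇒ p=7, q=2
…
i=4: a=1 ⇒ p=18, q=5
…
i=8: a=1 ⇒ p=393, q=109
i=9: a=1 ⇒ p=649, q=180
(x₁, y₁) = (649, 180);  649² − 13·180² = 1 ✓
n=2: (649,180)∘(649,180) = (649·649+13·180·180, 649·180+180·649) = (842401,233640)

649 180
842401 233640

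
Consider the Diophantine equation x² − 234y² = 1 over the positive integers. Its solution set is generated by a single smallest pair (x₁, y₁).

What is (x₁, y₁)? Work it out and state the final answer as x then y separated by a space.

√234 → a₀=15, period (3,2,1,2,1,2,3,30); ℓ=8 even so k=7
step 0: (15, 1)  from 15·(1,0) + (0,1)
step 1: (46, 3)  from 3·(15,1) + (1,0)
step 2: (107, 7)  from 2·(46,3) + (15,1)
step 3: (153, 10)  from 1·(107,7) + (46,3)
step 4: (413, 27)  from 2·(153,10) + (107,7)
…
step 6: (1545, 101)  from 2·(566,37) + (413,27)
step 7: (5201, 340)  from 3·(1545,101) + (566,37)
fundamental: x₁=5201, y₁=340  (since 27050401 − 234·115600 = 1)

5201 340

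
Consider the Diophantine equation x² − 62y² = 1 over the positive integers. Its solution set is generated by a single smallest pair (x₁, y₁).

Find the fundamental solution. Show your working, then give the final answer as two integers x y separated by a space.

d=62: √d = [7; 1,6,1,14] (ℓ=4, even), read p_3/q_3
k=0  a_k=7  p_k/q_k = 7/1
…
k=2  a_k=6  p_k/q_k = 55/7
k=3  a_k=1  p_k/q_k = 63/8
fundamental: x₁=63, y₁=8  (since 3969 − 62·64 = 1)

63 8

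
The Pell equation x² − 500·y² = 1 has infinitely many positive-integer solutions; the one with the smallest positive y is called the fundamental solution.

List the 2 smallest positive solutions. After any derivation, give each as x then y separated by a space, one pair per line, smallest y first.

930249 41602
1730726404001 77400437796

d=500: √d = [22; 2,1,3,2,1,…,1,2,44] (ℓ=14, even), read p_13/q_13
a_0=22:  p_0=22·1+0=22,  q_0=22·0+1=1
…
a_2=1:  p_2=1·45+22=67,  q_2=1·2+1=3
a_3=3:  p_3=3·67+45=246,  q_3=3·3+2=11
a_4=2:  p_4=2·246+67=559,  q_4=2·11+3=25
a_5=1:  p_5=1·559+246=805,  q_5=1·25+11=36
a_6=1:  p_6=1·805+559=1364,  q_6=1·36+25=61
a_7=10:  p_7=10·1364+805=14445,  q_7=10·61+36=646
a_8=1:  p_8=1·14445+1364=15809,  q_8=1·646+61=707
a_9=1:  p_9=1·15809+14445=30254,  q_9=1·707+646=1353
a_10=2:  p_10=2·30254+15809=76317,  q_10=2·1353+707=3413
a_11=3:  p_11=3·76317+30254=259205,  q_11=3·3413+1353=11592
a_12=1:  p_12=1·259205+76317=335522,  q_12=1·11592+3413=15005
a_13=2:  p_13=2·335522+259205=930249,  q_13=2·15005+11592=41602
fundamental: x₁=930249, y₁=41602  (since 865363202001 − 500·1730726404 = 1)
k=2:  x_2 = 930249·930249+500·41602·41602 = 1730726404001,  y_2 = 930249·41602+41602·930249 = 77400437796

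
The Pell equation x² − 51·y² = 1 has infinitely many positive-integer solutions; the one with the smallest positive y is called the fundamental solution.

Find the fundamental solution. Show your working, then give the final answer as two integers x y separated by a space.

√51 → a₀=7, period (7,14); ℓ=2 even so k=1
a_0=7:  p_0=7·1+0=7,  q_0=7·0+1=1
a_1=7:  p_1=7·7+1=50,  q_1=7·1+0=7
→ (50, 7).  Check: 50²=2500, 51·7²=2499, difference 1.

50 7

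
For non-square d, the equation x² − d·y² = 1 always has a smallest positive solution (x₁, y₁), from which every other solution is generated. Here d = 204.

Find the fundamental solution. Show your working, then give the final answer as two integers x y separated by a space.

4999 350

d=204: √d = [14; 3,1,1,6,1,1,3,28] (ℓ=8, even), read p_7/q_7
a_0=14:  p_0=14·1+0=14,  q_0=14·0+1=1
a_1=3:  p_1=3·14+1=43,  q_1=3·1+0=3
a_2=1:  p_2=1·43+14=57,  q_2=1·3+1=4
a_3=1:  p_3=1·57+43=100,  q_3=1·4+3=7
a_4=6:  p_4=6·100+57=657,  q_4=6·7+4=46
a_5=1:  p_5=1·657+100=757,  q_5=1·46+7=53
a_6=1:  p_6=1·757+657=1414,  q_6=1·53+46=99
a_7=3:  p_7=3·1414+757=4999,  q_7=3·99+53=350
→ (4999, 350).  Check: 4999²=24990001, 204·350²=24990000, difference 1.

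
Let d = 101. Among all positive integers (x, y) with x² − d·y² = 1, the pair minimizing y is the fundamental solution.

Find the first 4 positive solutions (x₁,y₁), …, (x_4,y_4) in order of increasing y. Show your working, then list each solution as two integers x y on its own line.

201 20
80801 8040
32481801 3232060
13057603201 1299280080

d=101: √d = [10; 20] (ℓ=1, odd), read p_1/q_1
a_0=10:  p_0=10·1+0=10,  q_0=10·0+1=1
a_1=20:  p_1=20·10+1=201,  q_1=20·1+0=20
fundamental: x₁=201, y₁=20  (since 40401 − 101·400 = 1)
(201+20√101)^2 = 80801 + 8040√101
(201+20√101)^3 = 32481801 + 3232060√101
(201+20√101)^4 = 13057603201 + 1299280080√101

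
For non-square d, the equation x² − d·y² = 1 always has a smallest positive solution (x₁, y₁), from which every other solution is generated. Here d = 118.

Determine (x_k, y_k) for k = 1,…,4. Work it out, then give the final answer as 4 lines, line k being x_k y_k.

d=118: √d = [10; 1,6,3,2,10,2,3,6,1,20] (ℓ=10, even), read p_9/q_9
i=0: a=10 ⇒ p=10, q=1
i=1: a=1 ⇒ p=11, q=1
…
i=4: a=2 ⇒ p=554, q=51
…
i=8: a=6 ⇒ p=264802, q=24377
i=9: a=1 ⇒ p=306917, q=28254
fundamental: x₁=306917, y₁=28254  (since 94198044889 − 118·798288516 = 1)
k=2:  x_2 = 306917·306917+118·28254·28254 = 188396089777,  y_2 = 306917·28254+28254·306917 = 17343265836
k=3:  x_3 = 306917·188396089777+118·28254·17343265836 = 115643925371868101,  y_3 = 306917·17343265836+28254·188396089777 = 10645886241146970
k=4:  x_4 = 306917·115643925371868101+118·28254·10645886241146970 = 70986173286526887819457,  y_4 = 306917·10645886241146970+28254·115643925371868101 = 6534806934930865917144

306917 28254
188396089777 17343265836
115643925371868101 10645886241146970
70986173286526887819457 6534806934930865917144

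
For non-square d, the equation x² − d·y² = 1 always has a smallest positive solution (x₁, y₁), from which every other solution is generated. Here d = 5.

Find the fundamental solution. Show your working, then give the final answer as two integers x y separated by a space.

9 4

√5 = [2; 4, …], period ℓ=1 (odd) → k=1
step 0: (2, 1)  from 2·(1,0) + (0,1)
step 1: (9, 4)  from 4·(2,1) + (1,0)
→ (9, 4).  Check: 9²=81, 5·4²=80, difference 1.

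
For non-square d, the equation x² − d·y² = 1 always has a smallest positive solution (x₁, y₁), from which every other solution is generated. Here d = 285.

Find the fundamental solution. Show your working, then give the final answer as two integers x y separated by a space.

2431 144

d=285: √d = [16; 1,7,2,7,1,32] (ℓ=6, even), read p_5/q_5
step 0: (16, 1)  from 16·(1,0) + (0,1)
…
step 2: (135, 8)  from 7·(17,1) + (16,1)
step 3: (287, 17)  from 2·(135,8) + (17,1)
step 4: (2144, 127)  from 7·(287,17) + (135,8)
step 5: (2431, 144)  from 1·(2144,127) + (287,17)
(x₁, y₁) = (2431, 144);  2431² − 285·144² = 1 ✓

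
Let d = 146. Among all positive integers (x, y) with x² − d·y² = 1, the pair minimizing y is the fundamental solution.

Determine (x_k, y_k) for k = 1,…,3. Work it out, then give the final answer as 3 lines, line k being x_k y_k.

145 12
42049 3480
12194065 1009188

√146 → a₀=12, period (12,24); ℓ=2 even so k=1
k=0  a_k=12  p_k/q_k = 12/1
k=1  a_k=12  p_k/q_k = 145/12
(x₁, y₁) = (145, 12);  145² − 146·12² = 1 ✓
(145+12√146)^2 = 42049 + 3480√146
(145+12√146)^3 = 12194065 + 1009188√146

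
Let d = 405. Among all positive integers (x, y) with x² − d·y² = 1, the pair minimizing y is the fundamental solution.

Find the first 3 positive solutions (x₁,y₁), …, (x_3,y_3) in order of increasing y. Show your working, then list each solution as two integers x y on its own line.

[20; 8,40] for √405; ℓ=2 ⇒ convergent index 1
a_0=20:  p_0=20·1+0=20,  q_0=20·0+1=1
a_1=8:  p_1=8·20+1=161,  q_1=8·1+0=8
→ (161, 8).  Check: 161²=25921, 405·8²=25920, difference 1.
(161+8√405)^2 = 51841 + 2576√405
(161+8√405)^3 = 16692641 + 829464√405

161 8
51841 2576
16692641 829464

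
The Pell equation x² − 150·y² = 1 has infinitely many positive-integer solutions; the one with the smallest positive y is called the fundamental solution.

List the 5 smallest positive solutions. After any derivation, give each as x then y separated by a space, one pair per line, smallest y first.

49 4
4801 392
470449 38412
46099201 3763984
4517251249 368832020

√150 = [12; 4,24, …], period ℓ=2 (even) → k=1
step 0: (12, 1)  from 12·(1,0) + (0,1)
step 1: (49, 4)  from 4·(12,1) + (1,0)
→ (49, 4).  Check: 49²=2401, 150·4²=2400, difference 1.
(49+4√150)^2 = 4801 + 392√150
(49+4√150)^3 = 470449 + 38412√150
(49+4√150)^4 = 46099201 + 3763984√150
(49+4√150)^5 = 4517251249 + 368832020√150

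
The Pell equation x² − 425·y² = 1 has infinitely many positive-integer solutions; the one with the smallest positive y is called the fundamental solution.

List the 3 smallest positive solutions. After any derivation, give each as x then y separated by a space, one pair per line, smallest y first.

d=425: √d = [20; 1,1,1,1,1,1,40] (ℓ=7, odd), read p_13/q_13
a_0=20:  p_0=20·1+0=20,  q_0=20·0+1=1
a_1=1:  p_1=1·20+1=21,  q_1=1·1+0=1
a_2=1:  p_2=1·21+20=41,  q_2=1·1+1=2
…
a_4=1:  p_4=1·62+41=103,  q_4=1·3+2=5
a_5=1:  p_5=1·103+62=165,  q_5=1·5+3=8
…
a_7=40:  p_7=40·268+165=10885,  q_7=40·13+8=528
a_8=1:  p_8=1·10885+268=11153,  q_8=1·528+13=541
a_9=1:  p_9=1·11153+10885=22038,  q_9=1·541+528=1069
a_10=1:  p_10=1·22038+11153=33191,  q_10=1·1069+541=1610
a_11=1:  p_11=1·33191+22038=55229,  q_11=1·1610+1069=2679
a_12=1:  p_12=1·55229+33191=88420,  q_12=1·2679+1610=4289
a_13=1:  p_13=1·88420+55229=143649,  q_13=1·4289+2679=6968
fundamental: x₁=143649, y₁=6968  (since 20635035201 − 425·48553024 = 1)
k=2:  x_2 = 143649·143649+425·6968·6968 = 41270070401,  y_2 = 143649·6968+6968·143649 = 2001892464
k=3:  x_3 = 143649·41270070401+425·6968·2001892464 = 11856808685922849,  y_3 = 143649·2001892464+6968·41270070401 = 575139701115304

143649 6968
41270070401 2001892464
11856808685922849 575139701115304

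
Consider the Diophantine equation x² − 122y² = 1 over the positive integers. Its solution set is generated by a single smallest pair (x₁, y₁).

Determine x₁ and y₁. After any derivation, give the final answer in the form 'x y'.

[11; 22] for √122; ℓ=1 ⇒ convergent index 1
i=0: a=11 ⇒ p=11, q=1
i=1: a=22 ⇒ p=243, q=22
→ (243, 22).  Check: 243²=59049, 122·22²=59048, difference 1.

243 22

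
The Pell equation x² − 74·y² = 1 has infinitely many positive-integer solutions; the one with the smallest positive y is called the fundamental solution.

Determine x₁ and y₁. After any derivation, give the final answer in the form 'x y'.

[8; 1,1,1,1,16] for √74; ℓ=5 ⇒ convergent index 9
i=0: a=8 ⇒ p=8, q=1
…
i=6: a=1 ⇒ p=757, q=88
i=7: a=1 ⇒ p=1471, q=171
i=8: a=1 ⇒ p=2228, q=259
i=9: a=1 ⇒ p=3699, q=430
(x₁, y₁) = (3699, 430);  3699² − 74·430² = 1 ✓

3699 430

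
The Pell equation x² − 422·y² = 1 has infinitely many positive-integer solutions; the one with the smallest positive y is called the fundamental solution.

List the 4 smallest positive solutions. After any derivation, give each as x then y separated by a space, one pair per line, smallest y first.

d=422: √d = [20; 1,1,5,2,1,…,1,1,40] (ℓ=14, even), read p_13/q_13
a_0=20:  p_0=20·1+0=20,  q_0=20·0+1=1
…
a_3=5:  p_3=5·41+21=226,  q_3=5·2+1=11
a_4=2:  p_4=2·226+41=493,  q_4=2·11+2=24
a_5=1:  p_5=1·493+226=719,  q_5=1·24+11=35
a_6=3:  p_6=3·719+493=2650,  q_6=3·35+24=129
a_7=20:  p_7=20·2650+719=53719,  q_7=20·129+35=2615
…
a_10=2:  p_10=2·217526+163807=598859,  q_10=2·10589+7974=29152
…
a_12=1:  p_12=1·3211821+598859=3810680,  q_12=1·156349+29152=185501
a_13=1:  p_13=1·3810680+3211821=7022501,  q_13=1·185501+156349=341850
→ (7022501, 341850).  Check: 7022501²=49315520295001, 422·341850²=49315520295000, difference 1.
(x_2, y_2) = (7022501·7022501 + 422·341850·341850, 7022501·341850 + 341850·7022501) = (98631040590001, 4801283933700)
(x_3, y_3) = (7022501·98631040590001 + 422·341850·4801283933700, 7022501·4801283933700 + 341850·98631040590001) = (1385273162348638202501, 67434042451384025550)
(x_4, y_4) = (7022501·1385273162348638202501 + 422·341850·67434042451384025550, 7022501·67434042451384025550 + 341850·1385273162348638202501) = (19456164335732849620362360001, 947111261097768740333867400)

7022501 341850
98631040590001 4801283933700
1385273162348638202501 67434042451384025550
19456164335732849620362360001 947111261097768740333867400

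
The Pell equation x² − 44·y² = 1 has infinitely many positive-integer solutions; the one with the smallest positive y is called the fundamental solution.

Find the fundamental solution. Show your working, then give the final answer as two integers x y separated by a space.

d=44: √d = [6; 1,1,1,2,1,1,1,12] (ℓ=8, even), read p_7/q_7
k=0  a_k=6  p_k/q_k = 6/1
…
k=2  a_k=1  p_k/q_k = 13/2
k=3  a_k=1  p_k/q_k = 20/3
…
k=6  a_k=1  p_k/q_k = 126/19
k=7  a_k=1  p_k/q_k = 199/30
fundamental: x₁=199, y₁=30  (since 39601 − 44·900 = 1)

199 30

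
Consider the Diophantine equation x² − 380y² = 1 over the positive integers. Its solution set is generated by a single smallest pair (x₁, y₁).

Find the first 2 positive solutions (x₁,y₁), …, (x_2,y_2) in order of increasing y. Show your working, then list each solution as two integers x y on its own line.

39 2
3041 156

d=380: √d = [19; 2,38] (ℓ=2, even), read p_1/q_1
i=0: a=19 ⇒ p=19, q=1
i=1: a=2 ⇒ p=39, q=2
→ (39, 2).  Check: 39²=1521, 380·2²=1520, difference 1.
(x_2, y_2) = (39·39 + 380·2·2, 39·2 + 2·39) = (3041, 156)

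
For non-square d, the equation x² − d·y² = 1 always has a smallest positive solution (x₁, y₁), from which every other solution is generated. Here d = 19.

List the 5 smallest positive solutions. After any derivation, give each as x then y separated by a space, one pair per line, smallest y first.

√19 = [4; 2,1,3,1,2,8, …], period ℓ=6 (even) → k=5
a_0=4:  p_0=4·1+0=4,  q_0=4·0+1=1
a_1=2:  p_1=2·4+1=9,  q_1=2·1+0=2
a_2=1:  p_2=1·9+4=13,  q_2=1·2+1=3
a_3=3:  p_3=3·13+9=48,  q_3=3·3+2=11
a_4=1:  p_4=1·48+13=61,  q_4=1·11+3=14
a_5=2:  p_5=2·61+48=170,  q_5=2·14+11=39
(x₁, y₁) = (170, 39);  170² − 19·39² = 1 ✓
n=2: (170,39)∘(170,39) = (170·170+19·39·39, 170·39+39·170) = (57799,13260)
n=3: (57799,13260)∘(170,39) = (170·57799+19·39·13260, 170·13260+39·57799) = (19651490,4508361)
n=4: (19651490,4508361)∘(170,39) = (170·19651490+19·39·4508361, 170·4508361+39·19651490) = (6681448801,1532829480)
n=5: (6681448801,1532829480)∘(170,39) = (170·6681448801+19·39·1532829480, 170·1532829480+39·6681448801) = (2271672940850,521157514839)

170 39
57799 13260
19651490 4508361
6681448801 1532829480
2271672940850 521157514839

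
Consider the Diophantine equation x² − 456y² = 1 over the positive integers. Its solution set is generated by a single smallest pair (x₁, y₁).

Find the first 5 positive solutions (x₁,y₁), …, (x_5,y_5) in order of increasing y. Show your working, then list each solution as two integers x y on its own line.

[21; 2,1,4,1,2,42] for √456; ℓ=6 ⇒ convergent index 5
step 0: (21, 1)  from 21·(1,0) + (0,1)
…
step 2: (64, 3)  from 1·(43,2) + (21,1)
…
step 4: (363, 17)  from 1·(299,14) + (64,3)
step 5: (1025, 48)  from 2·(363,17) + (299,14)
→ (1025, 48).  Check: 1025²=1050625, 456·48²=1050624, difference 1.
(x_2, y_2) = (1025·1025 + 456·48·48, 1025·48 + 48·1025) = (2101249, 98400)
(x_3, y_3) = (1025·2101249 + 456·48·98400, 1025·98400 + 48·2101249) = (4307559425, 201719952)
(x_4, y_4) = (1025·4307559425 + 456·48·201719952, 1025·201719952 + 48·4307559425) = (8830494720001, 413525803200)
(x_5, y_5) = (1025·8830494720001 + 456·48·413525803200, 1025·413525803200 + 48·8830494720001) = (18102509868442625, 847727694840048)

1025 48
2101249 98400
4307559425 201719952
8830494720001 413525803200
18102509868442625 847727694840048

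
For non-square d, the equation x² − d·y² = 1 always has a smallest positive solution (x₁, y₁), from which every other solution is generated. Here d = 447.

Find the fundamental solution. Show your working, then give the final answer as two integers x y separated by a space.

√447 → a₀=21, period (7,42); ℓ=2 even so k=1
step 0: (21, 1)  from 21·(1,0) + (0,1)
step 1: (148, 7)  from 7·(21,1) + (1,0)
→ (148, 7).  Check: 148²=21904, 447·7²=21903, difference 1.

148 7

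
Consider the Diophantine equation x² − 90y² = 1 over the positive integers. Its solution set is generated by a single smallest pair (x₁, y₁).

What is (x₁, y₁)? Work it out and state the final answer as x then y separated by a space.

√90 = [9; 2,18, …], period ℓ=2 (even) → k=1
a_0=9:  p_0=9·1+0=9,  q_0=9·0+1=1
a_1=2:  p_1=2·9+1=19,  q_1=2·1+0=2
fundamental: x₁=19, y₁=2  (since 361 − 90·4 = 1)

19 2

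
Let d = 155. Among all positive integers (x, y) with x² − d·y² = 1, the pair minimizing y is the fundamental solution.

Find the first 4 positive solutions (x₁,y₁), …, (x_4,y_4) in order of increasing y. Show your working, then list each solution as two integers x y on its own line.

249 20
124001 9960
61752249 4960060
30752496001 2470099920

√155 = [12; 2,4,2,24, …], period ℓ=4 (even) → k=3
k=0  a_k=12  p_k/q_k = 12/1
…
k=2  a_k=4  p_k/q_k = 112/9
k=3  a_k=2  p_k/q_k = 249/20
fundamental: x₁=249, y₁=20  (since 62001 − 155·400 = 1)
k=2:  x_2 = 249·249+155·20·20 = 124001,  y_2 = 249·20+20·249 = 9960
k=3:  x_3 = 249·124001+155·20·9960 = 61752249,  y_3 = 249·9960+20·124001 = 4960060
k=4:  x_4 = 249·61752249+155·20·4960060 = 30752496001,  y_4 = 249·4960060+20·61752249 = 2470099920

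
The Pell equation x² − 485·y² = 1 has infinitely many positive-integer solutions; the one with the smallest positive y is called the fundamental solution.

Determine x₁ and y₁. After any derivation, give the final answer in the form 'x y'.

√485 → a₀=22, period (44); ℓ=1 odd so k=1
i=0: a=22 ⇒ p=22, q=1
i=1: a=44 ⇒ p=969, q=44
→ (969, 44).  Check: 969²=938961, 485·44²=938960, difference 1.

969 44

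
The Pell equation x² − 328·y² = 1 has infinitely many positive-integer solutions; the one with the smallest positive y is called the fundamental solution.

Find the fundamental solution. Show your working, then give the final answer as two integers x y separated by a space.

√328 → a₀=18, period (9,36); ℓ=2 even so k=1
step 0: (18, 1)  from 18·(1,0) + (0,1)
step 1: (163, 9)  from 9·(18,1) + (1,0)
fundamental: x₁=163, y₁=9  (since 26569 − 328·81 = 1)

163 9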